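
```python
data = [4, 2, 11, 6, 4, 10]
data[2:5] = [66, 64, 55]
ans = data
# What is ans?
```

data starts as [4, 2, 11, 6, 4, 10] (length 6). The slice data[2:5] covers indices [2, 3, 4] with values [11, 6, 4]. Replacing that slice with [66, 64, 55] (same length) produces [4, 2, 66, 64, 55, 10].

[4, 2, 66, 64, 55, 10]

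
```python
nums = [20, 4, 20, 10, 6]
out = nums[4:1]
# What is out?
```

nums has length 5. The slice nums[4:1] resolves to an empty index range, so the result is [].

[]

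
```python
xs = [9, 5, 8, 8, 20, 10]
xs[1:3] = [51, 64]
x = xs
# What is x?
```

xs starts as [9, 5, 8, 8, 20, 10] (length 6). The slice xs[1:3] covers indices [1, 2] with values [5, 8]. Replacing that slice with [51, 64] (same length) produces [9, 51, 64, 8, 20, 10].

[9, 51, 64, 8, 20, 10]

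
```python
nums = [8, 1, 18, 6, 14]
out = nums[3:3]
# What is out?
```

nums has length 5. The slice nums[3:3] resolves to an empty index range, so the result is [].

[]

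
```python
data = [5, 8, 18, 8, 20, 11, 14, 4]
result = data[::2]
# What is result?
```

data has length 8. The slice data[::2] selects indices [0, 2, 4, 6] (0->5, 2->18, 4->20, 6->14), giving [5, 18, 20, 14].

[5, 18, 20, 14]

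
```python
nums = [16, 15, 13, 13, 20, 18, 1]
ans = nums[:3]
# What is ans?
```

nums has length 7. The slice nums[:3] selects indices [0, 1, 2] (0->16, 1->15, 2->13), giving [16, 15, 13].

[16, 15, 13]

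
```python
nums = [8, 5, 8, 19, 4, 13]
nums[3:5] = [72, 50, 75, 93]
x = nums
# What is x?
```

nums starts as [8, 5, 8, 19, 4, 13] (length 6). The slice nums[3:5] covers indices [3, 4] with values [19, 4]. Replacing that slice with [72, 50, 75, 93] (different length) produces [8, 5, 8, 72, 50, 75, 93, 13].

[8, 5, 8, 72, 50, 75, 93, 13]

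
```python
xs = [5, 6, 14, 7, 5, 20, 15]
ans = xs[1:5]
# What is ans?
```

xs has length 7. The slice xs[1:5] selects indices [1, 2, 3, 4] (1->6, 2->14, 3->7, 4->5), giving [6, 14, 7, 5].

[6, 14, 7, 5]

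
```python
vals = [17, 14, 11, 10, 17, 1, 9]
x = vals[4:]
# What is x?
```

vals has length 7. The slice vals[4:] selects indices [4, 5, 6] (4->17, 5->1, 6->9), giving [17, 1, 9].

[17, 1, 9]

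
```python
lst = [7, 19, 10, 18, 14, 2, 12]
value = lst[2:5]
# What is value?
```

lst has length 7. The slice lst[2:5] selects indices [2, 3, 4] (2->10, 3->18, 4->14), giving [10, 18, 14].

[10, 18, 14]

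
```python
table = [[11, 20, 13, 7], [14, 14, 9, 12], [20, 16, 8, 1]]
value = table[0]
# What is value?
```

table has 3 rows. Row 0 is [11, 20, 13, 7].

[11, 20, 13, 7]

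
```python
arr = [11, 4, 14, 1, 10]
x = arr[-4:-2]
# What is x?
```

arr has length 5. The slice arr[-4:-2] selects indices [1, 2] (1->4, 2->14), giving [4, 14].

[4, 14]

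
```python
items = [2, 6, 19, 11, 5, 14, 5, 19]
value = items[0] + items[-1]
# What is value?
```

items has length 8. items[0] = 2.
items has length 8. Negative index -1 maps to positive index 8 + (-1) = 7. items[7] = 19.
Sum: 2 + 19 = 21.

21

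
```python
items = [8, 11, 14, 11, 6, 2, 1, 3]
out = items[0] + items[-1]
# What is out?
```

items has length 8. items[0] = 8.
items has length 8. Negative index -1 maps to positive index 8 + (-1) = 7. items[7] = 3.
Sum: 8 + 3 = 11.

11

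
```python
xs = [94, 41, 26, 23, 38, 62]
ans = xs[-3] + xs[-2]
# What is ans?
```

xs has length 6. Negative index -3 maps to positive index 6 + (-3) = 3. xs[3] = 23.
xs has length 6. Negative index -2 maps to positive index 6 + (-2) = 4. xs[4] = 38.
Sum: 23 + 38 = 61.

61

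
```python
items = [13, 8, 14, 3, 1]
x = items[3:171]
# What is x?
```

items has length 5. The slice items[3:171] selects indices [3, 4] (3->3, 4->1), giving [3, 1].

[3, 1]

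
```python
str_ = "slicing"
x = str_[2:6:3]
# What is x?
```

str_ has length 7. The slice str_[2:6:3] selects indices [2, 5] (2->'i', 5->'n'), giving 'in'.

'in'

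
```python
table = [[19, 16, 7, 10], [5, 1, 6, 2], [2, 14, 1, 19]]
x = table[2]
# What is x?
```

table has 3 rows. Row 2 is [2, 14, 1, 19].

[2, 14, 1, 19]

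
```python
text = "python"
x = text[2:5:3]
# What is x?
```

text has length 6. The slice text[2:5:3] selects indices [2] (2->'t'), giving 't'.

't'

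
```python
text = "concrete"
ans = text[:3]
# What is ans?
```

text has length 8. The slice text[:3] selects indices [0, 1, 2] (0->'c', 1->'o', 2->'n'), giving 'con'.

'con'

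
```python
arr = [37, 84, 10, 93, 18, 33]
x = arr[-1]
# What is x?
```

arr has length 6. Negative index -1 maps to positive index 6 + (-1) = 5. arr[5] = 33.

33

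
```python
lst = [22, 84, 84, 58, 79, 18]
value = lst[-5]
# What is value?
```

lst has length 6. Negative index -5 maps to positive index 6 + (-5) = 1. lst[1] = 84.

84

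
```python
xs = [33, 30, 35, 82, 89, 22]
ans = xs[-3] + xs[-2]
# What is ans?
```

xs has length 6. Negative index -3 maps to positive index 6 + (-3) = 3. xs[3] = 82.
xs has length 6. Negative index -2 maps to positive index 6 + (-2) = 4. xs[4] = 89.
Sum: 82 + 89 = 171.

171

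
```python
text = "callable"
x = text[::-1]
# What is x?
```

text has length 8. The slice text[::-1] selects indices [7, 6, 5, 4, 3, 2, 1, 0] (7->'e', 6->'l', 5->'b', 4->'a', 3->'l', 2->'l', 1->'a', 0->'c'), giving 'elballac'.

'elballac'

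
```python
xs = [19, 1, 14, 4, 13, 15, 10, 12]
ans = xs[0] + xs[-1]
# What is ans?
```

xs has length 8. xs[0] = 19.
xs has length 8. Negative index -1 maps to positive index 8 + (-1) = 7. xs[7] = 12.
Sum: 19 + 12 = 31.

31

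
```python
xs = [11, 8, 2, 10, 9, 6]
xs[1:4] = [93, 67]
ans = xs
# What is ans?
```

xs starts as [11, 8, 2, 10, 9, 6] (length 6). The slice xs[1:4] covers indices [1, 2, 3] with values [8, 2, 10]. Replacing that slice with [93, 67] (different length) produces [11, 93, 67, 9, 6].

[11, 93, 67, 9, 6]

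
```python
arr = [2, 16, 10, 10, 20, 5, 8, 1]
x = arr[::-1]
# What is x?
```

arr has length 8. The slice arr[::-1] selects indices [7, 6, 5, 4, 3, 2, 1, 0] (7->1, 6->8, 5->5, 4->20, 3->10, 2->10, 1->16, 0->2), giving [1, 8, 5, 20, 10, 10, 16, 2].

[1, 8, 5, 20, 10, 10, 16, 2]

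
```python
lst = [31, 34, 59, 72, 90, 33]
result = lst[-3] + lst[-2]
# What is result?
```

lst has length 6. Negative index -3 maps to positive index 6 + (-3) = 3. lst[3] = 72.
lst has length 6. Negative index -2 maps to positive index 6 + (-2) = 4. lst[4] = 90.
Sum: 72 + 90 = 162.

162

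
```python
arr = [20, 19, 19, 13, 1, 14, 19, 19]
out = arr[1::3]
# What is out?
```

arr has length 8. The slice arr[1::3] selects indices [1, 4, 7] (1->19, 4->1, 7->19), giving [19, 1, 19].

[19, 1, 19]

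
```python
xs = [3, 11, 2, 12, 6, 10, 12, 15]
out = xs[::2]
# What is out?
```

xs has length 8. The slice xs[::2] selects indices [0, 2, 4, 6] (0->3, 2->2, 4->6, 6->12), giving [3, 2, 6, 12].

[3, 2, 6, 12]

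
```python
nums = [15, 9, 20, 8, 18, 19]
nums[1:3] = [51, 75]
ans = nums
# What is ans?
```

nums starts as [15, 9, 20, 8, 18, 19] (length 6). The slice nums[1:3] covers indices [1, 2] with values [9, 20]. Replacing that slice with [51, 75] (same length) produces [15, 51, 75, 8, 18, 19].

[15, 51, 75, 8, 18, 19]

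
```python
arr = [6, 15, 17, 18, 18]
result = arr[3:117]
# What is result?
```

arr has length 5. The slice arr[3:117] selects indices [3, 4] (3->18, 4->18), giving [18, 18].

[18, 18]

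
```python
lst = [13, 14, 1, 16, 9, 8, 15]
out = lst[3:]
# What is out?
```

lst has length 7. The slice lst[3:] selects indices [3, 4, 5, 6] (3->16, 4->9, 5->8, 6->15), giving [16, 9, 8, 15].

[16, 9, 8, 15]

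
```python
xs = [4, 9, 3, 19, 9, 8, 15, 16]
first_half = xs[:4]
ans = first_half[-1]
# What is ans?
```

xs has length 8. The slice xs[:4] selects indices [0, 1, 2, 3] (0->4, 1->9, 2->3, 3->19), giving [4, 9, 3, 19]. So first_half = [4, 9, 3, 19]. Then first_half[-1] = 19.

19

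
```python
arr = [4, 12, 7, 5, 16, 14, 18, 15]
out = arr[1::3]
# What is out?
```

arr has length 8. The slice arr[1::3] selects indices [1, 4, 7] (1->12, 4->16, 7->15), giving [12, 16, 15].

[12, 16, 15]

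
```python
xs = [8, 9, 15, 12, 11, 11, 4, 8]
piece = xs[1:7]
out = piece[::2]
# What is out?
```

xs has length 8. The slice xs[1:7] selects indices [1, 2, 3, 4, 5, 6] (1->9, 2->15, 3->12, 4->11, 5->11, 6->4), giving [9, 15, 12, 11, 11, 4]. So piece = [9, 15, 12, 11, 11, 4]. piece has length 6. The slice piece[::2] selects indices [0, 2, 4] (0->9, 2->12, 4->11), giving [9, 12, 11].

[9, 12, 11]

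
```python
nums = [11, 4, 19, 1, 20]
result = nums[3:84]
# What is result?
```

nums has length 5. The slice nums[3:84] selects indices [3, 4] (3->1, 4->20), giving [1, 20].

[1, 20]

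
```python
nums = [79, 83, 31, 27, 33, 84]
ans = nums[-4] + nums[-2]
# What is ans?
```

nums has length 6. Negative index -4 maps to positive index 6 + (-4) = 2. nums[2] = 31.
nums has length 6. Negative index -2 maps to positive index 6 + (-2) = 4. nums[4] = 33.
Sum: 31 + 33 = 64.

64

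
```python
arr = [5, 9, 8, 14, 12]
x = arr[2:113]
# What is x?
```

arr has length 5. The slice arr[2:113] selects indices [2, 3, 4] (2->8, 3->14, 4->12), giving [8, 14, 12].

[8, 14, 12]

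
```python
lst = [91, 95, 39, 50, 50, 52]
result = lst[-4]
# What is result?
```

lst has length 6. Negative index -4 maps to positive index 6 + (-4) = 2. lst[2] = 39.

39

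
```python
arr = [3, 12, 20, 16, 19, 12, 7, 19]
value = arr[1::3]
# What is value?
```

arr has length 8. The slice arr[1::3] selects indices [1, 4, 7] (1->12, 4->19, 7->19), giving [12, 19, 19].

[12, 19, 19]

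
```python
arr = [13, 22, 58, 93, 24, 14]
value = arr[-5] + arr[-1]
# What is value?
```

arr has length 6. Negative index -5 maps to positive index 6 + (-5) = 1. arr[1] = 22.
arr has length 6. Negative index -1 maps to positive index 6 + (-1) = 5. arr[5] = 14.
Sum: 22 + 14 = 36.

36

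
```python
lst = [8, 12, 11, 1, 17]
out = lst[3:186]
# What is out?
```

lst has length 5. The slice lst[3:186] selects indices [3, 4] (3->1, 4->17), giving [1, 17].

[1, 17]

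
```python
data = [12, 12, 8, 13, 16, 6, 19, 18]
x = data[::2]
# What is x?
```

data has length 8. The slice data[::2] selects indices [0, 2, 4, 6] (0->12, 2->8, 4->16, 6->19), giving [12, 8, 16, 19].

[12, 8, 16, 19]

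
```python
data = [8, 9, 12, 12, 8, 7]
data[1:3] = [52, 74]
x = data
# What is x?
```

data starts as [8, 9, 12, 12, 8, 7] (length 6). The slice data[1:3] covers indices [1, 2] with values [9, 12]. Replacing that slice with [52, 74] (same length) produces [8, 52, 74, 12, 8, 7].

[8, 52, 74, 12, 8, 7]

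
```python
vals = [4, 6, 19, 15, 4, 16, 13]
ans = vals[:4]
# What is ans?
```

vals has length 7. The slice vals[:4] selects indices [0, 1, 2, 3] (0->4, 1->6, 2->19, 3->15), giving [4, 6, 19, 15].

[4, 6, 19, 15]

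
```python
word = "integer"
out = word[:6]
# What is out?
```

word has length 7. The slice word[:6] selects indices [0, 1, 2, 3, 4, 5] (0->'i', 1->'n', 2->'t', 3->'e', 4->'g', 5->'e'), giving 'intege'.

'intege'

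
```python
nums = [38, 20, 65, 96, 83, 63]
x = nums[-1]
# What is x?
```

nums has length 6. Negative index -1 maps to positive index 6 + (-1) = 5. nums[5] = 63.

63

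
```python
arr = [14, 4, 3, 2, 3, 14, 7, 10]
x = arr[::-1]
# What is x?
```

arr has length 8. The slice arr[::-1] selects indices [7, 6, 5, 4, 3, 2, 1, 0] (7->10, 6->7, 5->14, 4->3, 3->2, 2->3, 1->4, 0->14), giving [10, 7, 14, 3, 2, 3, 4, 14].

[10, 7, 14, 3, 2, 3, 4, 14]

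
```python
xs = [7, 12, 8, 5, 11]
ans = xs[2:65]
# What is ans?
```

xs has length 5. The slice xs[2:65] selects indices [2, 3, 4] (2->8, 3->5, 4->11), giving [8, 5, 11].

[8, 5, 11]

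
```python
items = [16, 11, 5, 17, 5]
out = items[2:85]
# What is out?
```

items has length 5. The slice items[2:85] selects indices [2, 3, 4] (2->5, 3->17, 4->5), giving [5, 17, 5].

[5, 17, 5]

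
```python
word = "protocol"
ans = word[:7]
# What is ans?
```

word has length 8. The slice word[:7] selects indices [0, 1, 2, 3, 4, 5, 6] (0->'p', 1->'r', 2->'o', 3->'t', 4->'o', 5->'c', 6->'o'), giving 'protoco'.

'protoco'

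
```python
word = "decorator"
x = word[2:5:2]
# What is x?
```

word has length 9. The slice word[2:5:2] selects indices [2, 4] (2->'c', 4->'r'), giving 'cr'.

'cr'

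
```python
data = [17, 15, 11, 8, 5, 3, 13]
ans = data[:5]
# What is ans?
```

data has length 7. The slice data[:5] selects indices [0, 1, 2, 3, 4] (0->17, 1->15, 2->11, 3->8, 4->5), giving [17, 15, 11, 8, 5].

[17, 15, 11, 8, 5]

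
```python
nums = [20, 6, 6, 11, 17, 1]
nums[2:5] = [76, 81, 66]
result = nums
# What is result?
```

nums starts as [20, 6, 6, 11, 17, 1] (length 6). The slice nums[2:5] covers indices [2, 3, 4] with values [6, 11, 17]. Replacing that slice with [76, 81, 66] (same length) produces [20, 6, 76, 81, 66, 1].

[20, 6, 76, 81, 66, 1]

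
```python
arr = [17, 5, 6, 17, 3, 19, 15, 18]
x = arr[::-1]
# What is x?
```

arr has length 8. The slice arr[::-1] selects indices [7, 6, 5, 4, 3, 2, 1, 0] (7->18, 6->15, 5->19, 4->3, 3->17, 2->6, 1->5, 0->17), giving [18, 15, 19, 3, 17, 6, 5, 17].

[18, 15, 19, 3, 17, 6, 5, 17]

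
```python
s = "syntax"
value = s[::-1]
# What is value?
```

s has length 6. The slice s[::-1] selects indices [5, 4, 3, 2, 1, 0] (5->'x', 4->'a', 3->'t', 2->'n', 1->'y', 0->'s'), giving 'xatnys'.

'xatnys'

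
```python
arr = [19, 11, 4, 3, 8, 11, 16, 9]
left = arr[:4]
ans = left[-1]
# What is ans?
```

arr has length 8. The slice arr[:4] selects indices [0, 1, 2, 3] (0->19, 1->11, 2->4, 3->3), giving [19, 11, 4, 3]. So left = [19, 11, 4, 3]. Then left[-1] = 3.

3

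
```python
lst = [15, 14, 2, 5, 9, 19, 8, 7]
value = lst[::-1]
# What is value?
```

lst has length 8. The slice lst[::-1] selects indices [7, 6, 5, 4, 3, 2, 1, 0] (7->7, 6->8, 5->19, 4->9, 3->5, 2->2, 1->14, 0->15), giving [7, 8, 19, 9, 5, 2, 14, 15].

[7, 8, 19, 9, 5, 2, 14, 15]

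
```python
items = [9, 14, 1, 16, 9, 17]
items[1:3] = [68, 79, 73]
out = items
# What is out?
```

items starts as [9, 14, 1, 16, 9, 17] (length 6). The slice items[1:3] covers indices [1, 2] with values [14, 1]. Replacing that slice with [68, 79, 73] (different length) produces [9, 68, 79, 73, 16, 9, 17].

[9, 68, 79, 73, 16, 9, 17]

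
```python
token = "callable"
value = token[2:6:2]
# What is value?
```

token has length 8. The slice token[2:6:2] selects indices [2, 4] (2->'l', 4->'a'), giving 'la'.

'la'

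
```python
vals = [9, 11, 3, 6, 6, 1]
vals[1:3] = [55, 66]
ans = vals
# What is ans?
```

vals starts as [9, 11, 3, 6, 6, 1] (length 6). The slice vals[1:3] covers indices [1, 2] with values [11, 3]. Replacing that slice with [55, 66] (same length) produces [9, 55, 66, 6, 6, 1].

[9, 55, 66, 6, 6, 1]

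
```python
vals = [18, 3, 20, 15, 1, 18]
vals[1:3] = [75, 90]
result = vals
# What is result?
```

vals starts as [18, 3, 20, 15, 1, 18] (length 6). The slice vals[1:3] covers indices [1, 2] with values [3, 20]. Replacing that slice with [75, 90] (same length) produces [18, 75, 90, 15, 1, 18].

[18, 75, 90, 15, 1, 18]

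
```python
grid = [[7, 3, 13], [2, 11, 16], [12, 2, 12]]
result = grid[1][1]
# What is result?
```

grid[1] = [2, 11, 16]. Taking column 1 of that row yields 11.

11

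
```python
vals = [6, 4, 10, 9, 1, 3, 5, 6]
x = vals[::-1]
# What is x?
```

vals has length 8. The slice vals[::-1] selects indices [7, 6, 5, 4, 3, 2, 1, 0] (7->6, 6->5, 5->3, 4->1, 3->9, 2->10, 1->4, 0->6), giving [6, 5, 3, 1, 9, 10, 4, 6].

[6, 5, 3, 1, 9, 10, 4, 6]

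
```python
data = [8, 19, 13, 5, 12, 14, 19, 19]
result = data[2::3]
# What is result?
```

data has length 8. The slice data[2::3] selects indices [2, 5] (2->13, 5->14), giving [13, 14].

[13, 14]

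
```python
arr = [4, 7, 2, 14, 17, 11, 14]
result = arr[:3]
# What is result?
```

arr has length 7. The slice arr[:3] selects indices [0, 1, 2] (0->4, 1->7, 2->2), giving [4, 7, 2].

[4, 7, 2]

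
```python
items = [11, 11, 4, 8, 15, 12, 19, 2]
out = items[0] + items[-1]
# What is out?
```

items has length 8. items[0] = 11.
items has length 8. Negative index -1 maps to positive index 8 + (-1) = 7. items[7] = 2.
Sum: 11 + 2 = 13.

13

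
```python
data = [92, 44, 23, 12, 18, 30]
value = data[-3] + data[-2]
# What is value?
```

data has length 6. Negative index -3 maps to positive index 6 + (-3) = 3. data[3] = 12.
data has length 6. Negative index -2 maps to positive index 6 + (-2) = 4. data[4] = 18.
Sum: 12 + 18 = 30.

30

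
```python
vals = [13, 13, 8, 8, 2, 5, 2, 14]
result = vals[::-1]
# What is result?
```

vals has length 8. The slice vals[::-1] selects indices [7, 6, 5, 4, 3, 2, 1, 0] (7->14, 6->2, 5->5, 4->2, 3->8, 2->8, 1->13, 0->13), giving [14, 2, 5, 2, 8, 8, 13, 13].

[14, 2, 5, 2, 8, 8, 13, 13]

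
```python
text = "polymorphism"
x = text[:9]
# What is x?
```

text has length 12. The slice text[:9] selects indices [0, 1, 2, 3, 4, 5, 6, 7, 8] (0->'p', 1->'o', 2->'l', 3->'y', 4->'m', 5->'o', 6->'r', 7->'p', 8->'h'), giving 'polymorph'.

'polymorph'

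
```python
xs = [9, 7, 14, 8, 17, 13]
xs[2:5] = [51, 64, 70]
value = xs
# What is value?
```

xs starts as [9, 7, 14, 8, 17, 13] (length 6). The slice xs[2:5] covers indices [2, 3, 4] with values [14, 8, 17]. Replacing that slice with [51, 64, 70] (same length) produces [9, 7, 51, 64, 70, 13].

[9, 7, 51, 64, 70, 13]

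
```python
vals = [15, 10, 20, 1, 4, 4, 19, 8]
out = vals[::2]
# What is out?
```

vals has length 8. The slice vals[::2] selects indices [0, 2, 4, 6] (0->15, 2->20, 4->4, 6->19), giving [15, 20, 4, 19].

[15, 20, 4, 19]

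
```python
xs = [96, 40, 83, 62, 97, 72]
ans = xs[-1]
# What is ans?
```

xs has length 6. Negative index -1 maps to positive index 6 + (-1) = 5. xs[5] = 72.

72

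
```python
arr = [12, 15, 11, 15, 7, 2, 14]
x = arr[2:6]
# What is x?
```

arr has length 7. The slice arr[2:6] selects indices [2, 3, 4, 5] (2->11, 3->15, 4->7, 5->2), giving [11, 15, 7, 2].

[11, 15, 7, 2]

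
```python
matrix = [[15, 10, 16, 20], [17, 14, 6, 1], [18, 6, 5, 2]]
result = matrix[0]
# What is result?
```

matrix has 3 rows. Row 0 is [15, 10, 16, 20].

[15, 10, 16, 20]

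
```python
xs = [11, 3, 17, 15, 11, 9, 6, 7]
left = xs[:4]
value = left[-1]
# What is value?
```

xs has length 8. The slice xs[:4] selects indices [0, 1, 2, 3] (0->11, 1->3, 2->17, 3->15), giving [11, 3, 17, 15]. So left = [11, 3, 17, 15]. Then left[-1] = 15.

15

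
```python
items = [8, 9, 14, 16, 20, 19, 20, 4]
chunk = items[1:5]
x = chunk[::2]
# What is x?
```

items has length 8. The slice items[1:5] selects indices [1, 2, 3, 4] (1->9, 2->14, 3->16, 4->20), giving [9, 14, 16, 20]. So chunk = [9, 14, 16, 20]. chunk has length 4. The slice chunk[::2] selects indices [0, 2] (0->9, 2->16), giving [9, 16].

[9, 16]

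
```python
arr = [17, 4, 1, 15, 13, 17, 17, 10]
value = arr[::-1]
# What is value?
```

arr has length 8. The slice arr[::-1] selects indices [7, 6, 5, 4, 3, 2, 1, 0] (7->10, 6->17, 5->17, 4->13, 3->15, 2->1, 1->4, 0->17), giving [10, 17, 17, 13, 15, 1, 4, 17].

[10, 17, 17, 13, 15, 1, 4, 17]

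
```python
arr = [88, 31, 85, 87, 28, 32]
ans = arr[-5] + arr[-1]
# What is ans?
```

arr has length 6. Negative index -5 maps to positive index 6 + (-5) = 1. arr[1] = 31.
arr has length 6. Negative index -1 maps to positive index 6 + (-1) = 5. arr[5] = 32.
Sum: 31 + 32 = 63.

63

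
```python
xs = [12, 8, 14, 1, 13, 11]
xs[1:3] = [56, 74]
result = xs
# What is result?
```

xs starts as [12, 8, 14, 1, 13, 11] (length 6). The slice xs[1:3] covers indices [1, 2] with values [8, 14]. Replacing that slice with [56, 74] (same length) produces [12, 56, 74, 1, 13, 11].

[12, 56, 74, 1, 13, 11]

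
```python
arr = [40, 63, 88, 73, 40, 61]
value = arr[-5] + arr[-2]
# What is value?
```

arr has length 6. Negative index -5 maps to positive index 6 + (-5) = 1. arr[1] = 63.
arr has length 6. Negative index -2 maps to positive index 6 + (-2) = 4. arr[4] = 40.
Sum: 63 + 40 = 103.

103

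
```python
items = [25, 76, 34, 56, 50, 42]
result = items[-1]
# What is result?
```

items has length 6. Negative index -1 maps to positive index 6 + (-1) = 5. items[5] = 42.

42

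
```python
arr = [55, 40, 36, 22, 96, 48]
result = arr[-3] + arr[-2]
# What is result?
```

arr has length 6. Negative index -3 maps to positive index 6 + (-3) = 3. arr[3] = 22.
arr has length 6. Negative index -2 maps to positive index 6 + (-2) = 4. arr[4] = 96.
Sum: 22 + 96 = 118.

118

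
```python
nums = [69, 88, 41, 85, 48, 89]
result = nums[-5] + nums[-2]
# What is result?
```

nums has length 6. Negative index -5 maps to positive index 6 + (-5) = 1. nums[1] = 88.
nums has length 6. Negative index -2 maps to positive index 6 + (-2) = 4. nums[4] = 48.
Sum: 88 + 48 = 136.

136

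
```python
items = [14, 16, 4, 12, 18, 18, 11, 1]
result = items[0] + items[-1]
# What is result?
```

items has length 8. items[0] = 14.
items has length 8. Negative index -1 maps to positive index 8 + (-1) = 7. items[7] = 1.
Sum: 14 + 1 = 15.

15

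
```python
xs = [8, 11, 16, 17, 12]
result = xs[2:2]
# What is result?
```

xs has length 5. The slice xs[2:2] resolves to an empty index range, so the result is [].

[]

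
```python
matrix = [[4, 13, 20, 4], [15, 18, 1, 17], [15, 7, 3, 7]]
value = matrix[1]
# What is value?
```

matrix has 3 rows. Row 1 is [15, 18, 1, 17].

[15, 18, 1, 17]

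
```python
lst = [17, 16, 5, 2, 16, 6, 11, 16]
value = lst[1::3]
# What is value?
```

lst has length 8. The slice lst[1::3] selects indices [1, 4, 7] (1->16, 4->16, 7->16), giving [16, 16, 16].

[16, 16, 16]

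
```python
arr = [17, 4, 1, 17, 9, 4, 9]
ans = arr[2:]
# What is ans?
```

arr has length 7. The slice arr[2:] selects indices [2, 3, 4, 5, 6] (2->1, 3->17, 4->9, 5->4, 6->9), giving [1, 17, 9, 4, 9].

[1, 17, 9, 4, 9]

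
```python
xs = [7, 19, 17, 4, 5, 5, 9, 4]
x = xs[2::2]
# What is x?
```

xs has length 8. The slice xs[2::2] selects indices [2, 4, 6] (2->17, 4->5, 6->9), giving [17, 5, 9].

[17, 5, 9]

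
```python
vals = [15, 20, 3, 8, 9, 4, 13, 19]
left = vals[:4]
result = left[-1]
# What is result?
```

vals has length 8. The slice vals[:4] selects indices [0, 1, 2, 3] (0->15, 1->20, 2->3, 3->8), giving [15, 20, 3, 8]. So left = [15, 20, 3, 8]. Then left[-1] = 8.

8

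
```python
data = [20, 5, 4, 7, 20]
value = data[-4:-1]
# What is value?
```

data has length 5. The slice data[-4:-1] selects indices [1, 2, 3] (1->5, 2->4, 3->7), giving [5, 4, 7].

[5, 4, 7]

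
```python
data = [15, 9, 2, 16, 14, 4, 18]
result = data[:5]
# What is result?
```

data has length 7. The slice data[:5] selects indices [0, 1, 2, 3, 4] (0->15, 1->9, 2->2, 3->16, 4->14), giving [15, 9, 2, 16, 14].

[15, 9, 2, 16, 14]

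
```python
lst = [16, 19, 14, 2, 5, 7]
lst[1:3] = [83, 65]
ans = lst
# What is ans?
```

lst starts as [16, 19, 14, 2, 5, 7] (length 6). The slice lst[1:3] covers indices [1, 2] with values [19, 14]. Replacing that slice with [83, 65] (same length) produces [16, 83, 65, 2, 5, 7].

[16, 83, 65, 2, 5, 7]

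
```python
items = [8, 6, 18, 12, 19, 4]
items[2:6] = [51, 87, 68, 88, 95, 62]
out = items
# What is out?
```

items starts as [8, 6, 18, 12, 19, 4] (length 6). The slice items[2:6] covers indices [2, 3, 4, 5] with values [18, 12, 19, 4]. Replacing that slice with [51, 87, 68, 88, 95, 62] (different length) produces [8, 6, 51, 87, 68, 88, 95, 62].

[8, 6, 51, 87, 68, 88, 95, 62]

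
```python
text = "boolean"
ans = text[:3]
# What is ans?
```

text has length 7. The slice text[:3] selects indices [0, 1, 2] (0->'b', 1->'o', 2->'o'), giving 'boo'.

'boo'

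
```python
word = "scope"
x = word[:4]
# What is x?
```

word has length 5. The slice word[:4] selects indices [0, 1, 2, 3] (0->'s', 1->'c', 2->'o', 3->'p'), giving 'scop'.

'scop'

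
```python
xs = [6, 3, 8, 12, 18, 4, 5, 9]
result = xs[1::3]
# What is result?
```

xs has length 8. The slice xs[1::3] selects indices [1, 4, 7] (1->3, 4->18, 7->9), giving [3, 18, 9].

[3, 18, 9]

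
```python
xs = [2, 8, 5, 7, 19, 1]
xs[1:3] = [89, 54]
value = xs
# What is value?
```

xs starts as [2, 8, 5, 7, 19, 1] (length 6). The slice xs[1:3] covers indices [1, 2] with values [8, 5]. Replacing that slice with [89, 54] (same length) produces [2, 89, 54, 7, 19, 1].

[2, 89, 54, 7, 19, 1]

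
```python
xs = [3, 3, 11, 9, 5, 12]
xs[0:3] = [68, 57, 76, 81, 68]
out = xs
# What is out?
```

xs starts as [3, 3, 11, 9, 5, 12] (length 6). The slice xs[0:3] covers indices [0, 1, 2] with values [3, 3, 11]. Replacing that slice with [68, 57, 76, 81, 68] (different length) produces [68, 57, 76, 81, 68, 9, 5, 12].

[68, 57, 76, 81, 68, 9, 5, 12]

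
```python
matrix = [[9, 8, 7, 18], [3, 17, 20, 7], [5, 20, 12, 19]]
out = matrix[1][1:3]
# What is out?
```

matrix[1] = [3, 17, 20, 7]. matrix[1] has length 4. The slice matrix[1][1:3] selects indices [1, 2] (1->17, 2->20), giving [17, 20].

[17, 20]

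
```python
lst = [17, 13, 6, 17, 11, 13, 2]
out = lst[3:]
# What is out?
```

lst has length 7. The slice lst[3:] selects indices [3, 4, 5, 6] (3->17, 4->11, 5->13, 6->2), giving [17, 11, 13, 2].

[17, 11, 13, 2]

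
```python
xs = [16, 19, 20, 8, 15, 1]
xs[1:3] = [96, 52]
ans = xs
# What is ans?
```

xs starts as [16, 19, 20, 8, 15, 1] (length 6). The slice xs[1:3] covers indices [1, 2] with values [19, 20]. Replacing that slice with [96, 52] (same length) produces [16, 96, 52, 8, 15, 1].

[16, 96, 52, 8, 15, 1]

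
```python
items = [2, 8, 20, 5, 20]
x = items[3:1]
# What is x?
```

items has length 5. The slice items[3:1] resolves to an empty index range, so the result is [].

[]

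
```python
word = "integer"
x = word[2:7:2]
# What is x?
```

word has length 7. The slice word[2:7:2] selects indices [2, 4, 6] (2->'t', 4->'g', 6->'r'), giving 'tgr'.

'tgr'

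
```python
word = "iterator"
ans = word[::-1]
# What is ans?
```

word has length 8. The slice word[::-1] selects indices [7, 6, 5, 4, 3, 2, 1, 0] (7->'r', 6->'o', 5->'t', 4->'a', 3->'r', 2->'e', 1->'t', 0->'i'), giving 'rotareti'.

'rotareti'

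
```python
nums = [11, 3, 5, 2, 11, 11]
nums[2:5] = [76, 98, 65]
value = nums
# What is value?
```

nums starts as [11, 3, 5, 2, 11, 11] (length 6). The slice nums[2:5] covers indices [2, 3, 4] with values [5, 2, 11]. Replacing that slice with [76, 98, 65] (same length) produces [11, 3, 76, 98, 65, 11].

[11, 3, 76, 98, 65, 11]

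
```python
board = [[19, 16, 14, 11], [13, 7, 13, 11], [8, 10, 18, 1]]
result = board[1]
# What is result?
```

board has 3 rows. Row 1 is [13, 7, 13, 11].

[13, 7, 13, 11]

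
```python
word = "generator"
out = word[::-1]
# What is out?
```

word has length 9. The slice word[::-1] selects indices [8, 7, 6, 5, 4, 3, 2, 1, 0] (8->'r', 7->'o', 6->'t', 5->'a', 4->'r', 3->'e', 2->'n', 1->'e', 0->'g'), giving 'rotareneg'.

'rotareneg'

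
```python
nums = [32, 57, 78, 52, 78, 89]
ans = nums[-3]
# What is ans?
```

nums has length 6. Negative index -3 maps to positive index 6 + (-3) = 3. nums[3] = 52.

52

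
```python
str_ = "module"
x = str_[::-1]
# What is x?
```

str_ has length 6. The slice str_[::-1] selects indices [5, 4, 3, 2, 1, 0] (5->'e', 4->'l', 3->'u', 2->'d', 1->'o', 0->'m'), giving 'eludom'.

'eludom'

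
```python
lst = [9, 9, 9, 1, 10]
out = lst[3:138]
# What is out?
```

lst has length 5. The slice lst[3:138] selects indices [3, 4] (3->1, 4->10), giving [1, 10].

[1, 10]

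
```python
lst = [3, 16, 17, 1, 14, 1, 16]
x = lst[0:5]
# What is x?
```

lst has length 7. The slice lst[0:5] selects indices [0, 1, 2, 3, 4] (0->3, 1->16, 2->17, 3->1, 4->14), giving [3, 16, 17, 1, 14].

[3, 16, 17, 1, 14]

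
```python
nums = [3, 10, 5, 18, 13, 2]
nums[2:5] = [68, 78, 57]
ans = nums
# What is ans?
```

nums starts as [3, 10, 5, 18, 13, 2] (length 6). The slice nums[2:5] covers indices [2, 3, 4] with values [5, 18, 13]. Replacing that slice with [68, 78, 57] (same length) produces [3, 10, 68, 78, 57, 2].

[3, 10, 68, 78, 57, 2]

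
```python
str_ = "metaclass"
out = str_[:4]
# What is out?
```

str_ has length 9. The slice str_[:4] selects indices [0, 1, 2, 3] (0->'m', 1->'e', 2->'t', 3->'a'), giving 'meta'.

'meta'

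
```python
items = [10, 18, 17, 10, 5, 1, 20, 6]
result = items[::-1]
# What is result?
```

items has length 8. The slice items[::-1] selects indices [7, 6, 5, 4, 3, 2, 1, 0] (7->6, 6->20, 5->1, 4->5, 3->10, 2->17, 1->18, 0->10), giving [6, 20, 1, 5, 10, 17, 18, 10].

[6, 20, 1, 5, 10, 17, 18, 10]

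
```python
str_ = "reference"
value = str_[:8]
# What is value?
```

str_ has length 9. The slice str_[:8] selects indices [0, 1, 2, 3, 4, 5, 6, 7] (0->'r', 1->'e', 2->'f', 3->'e', 4->'r', 5->'e', 6->'n', 7->'c'), giving 'referenc'.

'referenc'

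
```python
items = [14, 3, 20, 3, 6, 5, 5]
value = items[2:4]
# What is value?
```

items has length 7. The slice items[2:4] selects indices [2, 3] (2->20, 3->3), giving [20, 3].

[20, 3]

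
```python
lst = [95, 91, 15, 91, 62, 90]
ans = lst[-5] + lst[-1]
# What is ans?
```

lst has length 6. Negative index -5 maps to positive index 6 + (-5) = 1. lst[1] = 91.
lst has length 6. Negative index -1 maps to positive index 6 + (-1) = 5. lst[5] = 90.
Sum: 91 + 90 = 181.

181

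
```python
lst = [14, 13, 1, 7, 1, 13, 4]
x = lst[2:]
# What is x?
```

lst has length 7. The slice lst[2:] selects indices [2, 3, 4, 5, 6] (2->1, 3->7, 4->1, 5->13, 6->4), giving [1, 7, 1, 13, 4].

[1, 7, 1, 13, 4]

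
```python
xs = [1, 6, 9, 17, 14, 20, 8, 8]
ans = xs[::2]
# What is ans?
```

xs has length 8. The slice xs[::2] selects indices [0, 2, 4, 6] (0->1, 2->9, 4->14, 6->8), giving [1, 9, 14, 8].

[1, 9, 14, 8]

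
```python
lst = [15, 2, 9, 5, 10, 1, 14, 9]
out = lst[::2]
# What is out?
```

lst has length 8. The slice lst[::2] selects indices [0, 2, 4, 6] (0->15, 2->9, 4->10, 6->14), giving [15, 9, 10, 14].

[15, 9, 10, 14]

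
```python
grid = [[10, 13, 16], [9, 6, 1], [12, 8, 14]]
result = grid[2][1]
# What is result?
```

grid[2] = [12, 8, 14]. Taking column 1 of that row yields 8.

8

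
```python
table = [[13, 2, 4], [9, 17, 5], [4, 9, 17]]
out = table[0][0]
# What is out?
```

table[0] = [13, 2, 4]. Taking column 0 of that row yields 13.

13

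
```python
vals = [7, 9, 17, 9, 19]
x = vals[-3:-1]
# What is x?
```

vals has length 5. The slice vals[-3:-1] selects indices [2, 3] (2->17, 3->9), giving [17, 9].

[17, 9]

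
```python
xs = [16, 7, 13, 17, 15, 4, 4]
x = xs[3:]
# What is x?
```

xs has length 7. The slice xs[3:] selects indices [3, 4, 5, 6] (3->17, 4->15, 5->4, 6->4), giving [17, 15, 4, 4].

[17, 15, 4, 4]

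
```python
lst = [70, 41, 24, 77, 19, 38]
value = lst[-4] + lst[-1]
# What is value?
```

lst has length 6. Negative index -4 maps to positive index 6 + (-4) = 2. lst[2] = 24.
lst has length 6. Negative index -1 maps to positive index 6 + (-1) = 5. lst[5] = 38.
Sum: 24 + 38 = 62.

62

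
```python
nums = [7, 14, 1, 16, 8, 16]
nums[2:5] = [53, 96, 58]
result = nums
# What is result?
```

nums starts as [7, 14, 1, 16, 8, 16] (length 6). The slice nums[2:5] covers indices [2, 3, 4] with values [1, 16, 8]. Replacing that slice with [53, 96, 58] (same length) produces [7, 14, 53, 96, 58, 16].

[7, 14, 53, 96, 58, 16]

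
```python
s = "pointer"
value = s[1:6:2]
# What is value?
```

s has length 7. The slice s[1:6:2] selects indices [1, 3, 5] (1->'o', 3->'n', 5->'e'), giving 'one'.

'one'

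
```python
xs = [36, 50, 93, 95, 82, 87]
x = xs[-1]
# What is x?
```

xs has length 6. Negative index -1 maps to positive index 6 + (-1) = 5. xs[5] = 87.

87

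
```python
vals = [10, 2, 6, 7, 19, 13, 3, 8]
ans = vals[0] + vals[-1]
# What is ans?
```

vals has length 8. vals[0] = 10.
vals has length 8. Negative index -1 maps to positive index 8 + (-1) = 7. vals[7] = 8.
Sum: 10 + 8 = 18.

18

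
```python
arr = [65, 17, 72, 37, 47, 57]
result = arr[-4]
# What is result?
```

arr has length 6. Negative index -4 maps to positive index 6 + (-4) = 2. arr[2] = 72.

72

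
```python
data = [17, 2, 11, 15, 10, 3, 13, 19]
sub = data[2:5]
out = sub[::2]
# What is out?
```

data has length 8. The slice data[2:5] selects indices [2, 3, 4] (2->11, 3->15, 4->10), giving [11, 15, 10]. So sub = [11, 15, 10]. sub has length 3. The slice sub[::2] selects indices [0, 2] (0->11, 2->10), giving [11, 10].

[11, 10]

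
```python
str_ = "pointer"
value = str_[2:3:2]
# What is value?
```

str_ has length 7. The slice str_[2:3:2] selects indices [2] (2->'i'), giving 'i'.

'i'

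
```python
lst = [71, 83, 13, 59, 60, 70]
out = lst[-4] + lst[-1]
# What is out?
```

lst has length 6. Negative index -4 maps to positive index 6 + (-4) = 2. lst[2] = 13.
lst has length 6. Negative index -1 maps to positive index 6 + (-1) = 5. lst[5] = 70.
Sum: 13 + 70 = 83.

83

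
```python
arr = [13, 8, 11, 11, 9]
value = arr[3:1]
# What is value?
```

arr has length 5. The slice arr[3:1] resolves to an empty index range, so the result is [].

[]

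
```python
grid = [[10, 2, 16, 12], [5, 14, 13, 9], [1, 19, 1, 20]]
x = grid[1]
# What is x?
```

grid has 3 rows. Row 1 is [5, 14, 13, 9].

[5, 14, 13, 9]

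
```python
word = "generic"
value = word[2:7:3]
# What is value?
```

word has length 7. The slice word[2:7:3] selects indices [2, 5] (2->'n', 5->'i'), giving 'ni'.

'ni'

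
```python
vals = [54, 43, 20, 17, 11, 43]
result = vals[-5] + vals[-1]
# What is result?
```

vals has length 6. Negative index -5 maps to positive index 6 + (-5) = 1. vals[1] = 43.
vals has length 6. Negative index -1 maps to positive index 6 + (-1) = 5. vals[5] = 43.
Sum: 43 + 43 = 86.

86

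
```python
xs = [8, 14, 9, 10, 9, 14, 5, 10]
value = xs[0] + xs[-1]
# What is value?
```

xs has length 8. xs[0] = 8.
xs has length 8. Negative index -1 maps to positive index 8 + (-1) = 7. xs[7] = 10.
Sum: 8 + 10 = 18.

18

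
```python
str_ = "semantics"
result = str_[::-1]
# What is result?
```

str_ has length 9. The slice str_[::-1] selects indices [8, 7, 6, 5, 4, 3, 2, 1, 0] (8->'s', 7->'c', 6->'i', 5->'t', 4->'n', 3->'a', 2->'m', 1->'e', 0->'s'), giving 'scitnames'.

'scitnames'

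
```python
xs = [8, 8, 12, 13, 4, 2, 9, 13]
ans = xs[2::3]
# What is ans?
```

xs has length 8. The slice xs[2::3] selects indices [2, 5] (2->12, 5->2), giving [12, 2].

[12, 2]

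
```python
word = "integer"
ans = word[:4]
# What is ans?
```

word has length 7. The slice word[:4] selects indices [0, 1, 2, 3] (0->'i', 1->'n', 2->'t', 3->'e'), giving 'inte'.

'inte'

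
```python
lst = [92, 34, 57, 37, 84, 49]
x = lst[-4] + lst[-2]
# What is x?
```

lst has length 6. Negative index -4 maps to positive index 6 + (-4) = 2. lst[2] = 57.
lst has length 6. Negative index -2 maps to positive index 6 + (-2) = 4. lst[4] = 84.
Sum: 57 + 84 = 141.

141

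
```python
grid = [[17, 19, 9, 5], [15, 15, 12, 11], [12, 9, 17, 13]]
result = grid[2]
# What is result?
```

grid has 3 rows. Row 2 is [12, 9, 17, 13].

[12, 9, 17, 13]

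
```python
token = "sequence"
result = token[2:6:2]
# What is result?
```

token has length 8. The slice token[2:6:2] selects indices [2, 4] (2->'q', 4->'e'), giving 'qe'.

'qe'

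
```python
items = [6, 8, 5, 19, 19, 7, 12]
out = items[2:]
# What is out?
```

items has length 7. The slice items[2:] selects indices [2, 3, 4, 5, 6] (2->5, 3->19, 4->19, 5->7, 6->12), giving [5, 19, 19, 7, 12].

[5, 19, 19, 7, 12]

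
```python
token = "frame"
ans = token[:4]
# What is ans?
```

token has length 5. The slice token[:4] selects indices [0, 1, 2, 3] (0->'f', 1->'r', 2->'a', 3->'m'), giving 'fram'.

'fram'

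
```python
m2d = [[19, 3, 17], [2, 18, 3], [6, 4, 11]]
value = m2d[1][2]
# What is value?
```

m2d[1] = [2, 18, 3]. Taking column 2 of that row yields 3.

3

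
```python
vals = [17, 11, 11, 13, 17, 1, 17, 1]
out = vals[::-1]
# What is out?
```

vals has length 8. The slice vals[::-1] selects indices [7, 6, 5, 4, 3, 2, 1, 0] (7->1, 6->17, 5->1, 4->17, 3->13, 2->11, 1->11, 0->17), giving [1, 17, 1, 17, 13, 11, 11, 17].

[1, 17, 1, 17, 13, 11, 11, 17]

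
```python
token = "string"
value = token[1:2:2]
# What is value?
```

token has length 6. The slice token[1:2:2] selects indices [1] (1->'t'), giving 't'.

't'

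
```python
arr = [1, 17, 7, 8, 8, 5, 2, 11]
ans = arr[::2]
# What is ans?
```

arr has length 8. The slice arr[::2] selects indices [0, 2, 4, 6] (0->1, 2->7, 4->8, 6->2), giving [1, 7, 8, 2].

[1, 7, 8, 2]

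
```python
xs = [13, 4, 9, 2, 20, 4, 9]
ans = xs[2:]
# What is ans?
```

xs has length 7. The slice xs[2:] selects indices [2, 3, 4, 5, 6] (2->9, 3->2, 4->20, 5->4, 6->9), giving [9, 2, 20, 4, 9].

[9, 2, 20, 4, 9]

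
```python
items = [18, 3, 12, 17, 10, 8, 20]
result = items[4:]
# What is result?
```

items has length 7. The slice items[4:] selects indices [4, 5, 6] (4->10, 5->8, 6->20), giving [10, 8, 20].

[10, 8, 20]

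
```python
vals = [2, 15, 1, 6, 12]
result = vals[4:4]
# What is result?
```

vals has length 5. The slice vals[4:4] resolves to an empty index range, so the result is [].

[]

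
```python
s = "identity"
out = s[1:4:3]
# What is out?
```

s has length 8. The slice s[1:4:3] selects indices [1] (1->'d'), giving 'd'.

'd'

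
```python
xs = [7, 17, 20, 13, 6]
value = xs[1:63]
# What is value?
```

xs has length 5. The slice xs[1:63] selects indices [1, 2, 3, 4] (1->17, 2->20, 3->13, 4->6), giving [17, 20, 13, 6].

[17, 20, 13, 6]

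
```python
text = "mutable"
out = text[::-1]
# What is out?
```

text has length 7. The slice text[::-1] selects indices [6, 5, 4, 3, 2, 1, 0] (6->'e', 5->'l', 4->'b', 3->'a', 2->'t', 1->'u', 0->'m'), giving 'elbatum'.

'elbatum'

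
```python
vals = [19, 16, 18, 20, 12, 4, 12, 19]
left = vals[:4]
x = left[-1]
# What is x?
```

vals has length 8. The slice vals[:4] selects indices [0, 1, 2, 3] (0->19, 1->16, 2->18, 3->20), giving [19, 16, 18, 20]. So left = [19, 16, 18, 20]. Then left[-1] = 20.

20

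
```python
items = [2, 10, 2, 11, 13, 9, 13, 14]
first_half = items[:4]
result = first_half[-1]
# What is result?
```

items has length 8. The slice items[:4] selects indices [0, 1, 2, 3] (0->2, 1->10, 2->2, 3->11), giving [2, 10, 2, 11]. So first_half = [2, 10, 2, 11]. Then first_half[-1] = 11.

11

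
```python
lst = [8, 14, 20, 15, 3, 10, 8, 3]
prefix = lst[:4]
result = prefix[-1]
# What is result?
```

lst has length 8. The slice lst[:4] selects indices [0, 1, 2, 3] (0->8, 1->14, 2->20, 3->15), giving [8, 14, 20, 15]. So prefix = [8, 14, 20, 15]. Then prefix[-1] = 15.

15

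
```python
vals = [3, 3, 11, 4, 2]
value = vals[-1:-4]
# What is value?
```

vals has length 5. The slice vals[-1:-4] resolves to an empty index range, so the result is [].

[]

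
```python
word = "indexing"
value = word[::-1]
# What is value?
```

word has length 8. The slice word[::-1] selects indices [7, 6, 5, 4, 3, 2, 1, 0] (7->'g', 6->'n', 5->'i', 4->'x', 3->'e', 2->'d', 1->'n', 0->'i'), giving 'gnixedni'.

'gnixedni'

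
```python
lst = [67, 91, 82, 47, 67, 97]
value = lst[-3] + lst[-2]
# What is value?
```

lst has length 6. Negative index -3 maps to positive index 6 + (-3) = 3. lst[3] = 47.
lst has length 6. Negative index -2 maps to positive index 6 + (-2) = 4. lst[4] = 67.
Sum: 47 + 67 = 114.

114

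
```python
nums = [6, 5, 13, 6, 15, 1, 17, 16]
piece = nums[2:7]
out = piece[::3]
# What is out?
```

nums has length 8. The slice nums[2:7] selects indices [2, 3, 4, 5, 6] (2->13, 3->6, 4->15, 5->1, 6->17), giving [13, 6, 15, 1, 17]. So piece = [13, 6, 15, 1, 17]. piece has length 5. The slice piece[::3] selects indices [0, 3] (0->13, 3->1), giving [13, 1].

[13, 1]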